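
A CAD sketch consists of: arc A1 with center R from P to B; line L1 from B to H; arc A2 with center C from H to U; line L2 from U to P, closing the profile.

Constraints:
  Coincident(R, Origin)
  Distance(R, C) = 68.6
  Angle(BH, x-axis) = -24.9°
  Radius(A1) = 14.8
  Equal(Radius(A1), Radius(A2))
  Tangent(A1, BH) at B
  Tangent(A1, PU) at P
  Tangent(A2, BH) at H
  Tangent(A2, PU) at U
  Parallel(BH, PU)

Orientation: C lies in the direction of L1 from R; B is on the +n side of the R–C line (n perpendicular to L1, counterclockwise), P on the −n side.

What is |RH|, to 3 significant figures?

70.2

The slot axis is L1's direction at -24.9°, so u = (cos -24.9°, sin -24.9°) = (0.907, -0.421) and n = (−sin -24.9°, cos -24.9°) = (0.421, 0.907). R is at the origin and C lies 68.6 along u from R, so C = 68.6·u = (62.2, -28.9). Tangency of A1 to both parallel lines with radius 14.8 puts B and P at R ± 14.8·n: B = (6.23, 13.4), P = (-6.23, -13.4). Equal radii place H and U the same way about C: H = C + 14.8·n = (68.5, -15.5), U = C − 14.8·n = (56.0, -42.3). Then |RH| = |H − R| = 70.2.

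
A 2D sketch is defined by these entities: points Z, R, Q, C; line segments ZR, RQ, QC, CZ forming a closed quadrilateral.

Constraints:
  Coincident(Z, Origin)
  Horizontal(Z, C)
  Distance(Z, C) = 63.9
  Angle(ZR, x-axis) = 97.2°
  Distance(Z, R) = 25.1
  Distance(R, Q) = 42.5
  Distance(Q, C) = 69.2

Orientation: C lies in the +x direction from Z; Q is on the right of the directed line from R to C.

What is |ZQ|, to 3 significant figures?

17.9

Checks: |RQ| = 42.50 ✓; |QC| = 69.20 ✓.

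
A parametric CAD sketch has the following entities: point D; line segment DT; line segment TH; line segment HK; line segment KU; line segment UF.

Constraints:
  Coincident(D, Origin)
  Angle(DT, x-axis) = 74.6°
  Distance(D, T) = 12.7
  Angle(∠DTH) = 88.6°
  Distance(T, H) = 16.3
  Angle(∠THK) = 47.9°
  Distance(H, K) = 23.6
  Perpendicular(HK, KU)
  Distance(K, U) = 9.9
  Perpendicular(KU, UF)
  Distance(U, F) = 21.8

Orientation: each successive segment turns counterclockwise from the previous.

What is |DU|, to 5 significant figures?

7.4057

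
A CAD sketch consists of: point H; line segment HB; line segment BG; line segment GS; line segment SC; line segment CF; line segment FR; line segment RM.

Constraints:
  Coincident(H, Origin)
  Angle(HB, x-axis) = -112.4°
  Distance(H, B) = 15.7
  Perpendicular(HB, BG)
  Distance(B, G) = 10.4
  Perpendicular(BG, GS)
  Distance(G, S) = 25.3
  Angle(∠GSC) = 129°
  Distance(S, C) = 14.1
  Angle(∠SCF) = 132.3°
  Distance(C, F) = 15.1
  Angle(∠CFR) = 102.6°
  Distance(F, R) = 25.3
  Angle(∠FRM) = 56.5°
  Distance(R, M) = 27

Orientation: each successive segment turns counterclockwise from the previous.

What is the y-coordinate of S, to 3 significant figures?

4.91

H is at the origin; HB runs at -112.4° with length 15.7, so B = (-5.98, -14.5). The perpendicularity gives BG at right angles to HB, so BG runs at -22.4°; with |BG| = 10.4, G = (3.63, -18.5). BG ⟂ GS, so GS runs at 67.6°; with |GS| = 25.3, S = (13.3, 4.91). So S.y = 4.91.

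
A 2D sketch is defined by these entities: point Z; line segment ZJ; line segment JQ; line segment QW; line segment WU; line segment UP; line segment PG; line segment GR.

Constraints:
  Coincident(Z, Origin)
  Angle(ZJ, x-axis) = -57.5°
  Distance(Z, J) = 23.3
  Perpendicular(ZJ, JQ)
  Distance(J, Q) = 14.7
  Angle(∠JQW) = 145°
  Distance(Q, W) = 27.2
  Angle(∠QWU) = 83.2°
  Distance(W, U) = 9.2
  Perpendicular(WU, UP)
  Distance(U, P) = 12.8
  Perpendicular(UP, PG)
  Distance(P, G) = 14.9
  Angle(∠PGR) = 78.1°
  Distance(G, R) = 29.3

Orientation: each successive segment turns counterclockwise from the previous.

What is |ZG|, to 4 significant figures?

37.35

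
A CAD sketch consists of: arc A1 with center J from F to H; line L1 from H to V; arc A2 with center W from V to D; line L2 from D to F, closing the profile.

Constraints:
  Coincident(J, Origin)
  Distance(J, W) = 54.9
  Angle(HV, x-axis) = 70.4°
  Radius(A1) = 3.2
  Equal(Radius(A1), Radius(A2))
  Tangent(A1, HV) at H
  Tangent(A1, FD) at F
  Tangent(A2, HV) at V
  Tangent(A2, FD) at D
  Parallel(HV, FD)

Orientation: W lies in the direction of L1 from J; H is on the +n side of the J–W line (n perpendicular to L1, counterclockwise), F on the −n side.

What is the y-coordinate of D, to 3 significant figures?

50.6

The slot axis is L1's direction at 70.4°, so u = (cos 70.4°, sin 70.4°) = (0.335, 0.942) and n = (−sin 70.4°, cos 70.4°) = (-0.942, 0.335). J is at the origin and W lies 54.9 along u from J, so W = 54.9·u = (18.4, 51.7). Tangency of A1 to both parallel lines with radius 3.2 puts H and F at J ± 3.2·n: H = (-3.01, 1.07), F = (3.01, -1.07). Equal radii place V and D the same way about W: V = W + 3.2·n = (15.4, 52.8), D = W − 3.2·n = (21.4, 50.6). So D.y = 50.6.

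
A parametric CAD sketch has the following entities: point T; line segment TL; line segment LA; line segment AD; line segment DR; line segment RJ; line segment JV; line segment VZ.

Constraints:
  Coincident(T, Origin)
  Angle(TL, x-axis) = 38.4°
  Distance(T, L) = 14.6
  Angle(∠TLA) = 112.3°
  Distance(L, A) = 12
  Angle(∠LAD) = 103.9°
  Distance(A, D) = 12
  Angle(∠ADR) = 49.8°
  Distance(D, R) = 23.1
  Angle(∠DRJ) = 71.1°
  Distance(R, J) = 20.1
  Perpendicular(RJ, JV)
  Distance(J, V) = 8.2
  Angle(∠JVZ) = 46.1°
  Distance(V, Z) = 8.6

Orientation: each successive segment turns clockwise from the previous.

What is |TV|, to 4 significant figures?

28.43

T is at the origin; TL runs at 38.4° with length 14.6, so L = (11.44, 9.069). ∠TLA = 112.3° gives LA at -29.30° from the x-axis; with |LA| = 12.0, A = (21.91, 3.196). ∠LAD = 103.9° gives AD at -105.4° from the x-axis; with |AD| = 12.0, D = (18.72, -8.373). ∠ADR = 49.8° gives DR at 124.4° from the x-axis; with |DR| = 23.1, R = (5.669, 10.69). ∠DRJ = 71.1° gives RJ at 15.50° from the x-axis; with |RJ| = 20.1, J = (25.04, 16.06). RJ is perpendicular to JV, so JV runs at -74.50°; with |JV| = 8.2, V = (27.23, 8.157). Then |TV| = |V − T| = 28.43.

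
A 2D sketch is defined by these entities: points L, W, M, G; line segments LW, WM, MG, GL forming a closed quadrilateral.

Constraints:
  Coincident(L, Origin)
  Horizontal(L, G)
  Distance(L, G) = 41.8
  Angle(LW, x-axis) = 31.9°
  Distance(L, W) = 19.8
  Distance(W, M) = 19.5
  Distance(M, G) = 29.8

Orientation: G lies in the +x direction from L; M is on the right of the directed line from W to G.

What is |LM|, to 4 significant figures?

15.91

L is at the origin; L and G share the same y with |LG| = 41.8 and G in +x, so G = (41.8, 0). LW runs at 31.9° with |LW| = 19.8, so W = (16.81, 10.46). M is determined by |WM| = 19.5 and |MG| = 29.8 together: it lies at the intersection of circle(W, 19.5) and circle(G, 29.8). With |WG| = 27.09, the foot of the radical line on WG is 4.175 from W and the perpendicular offset is √(19.5² − 4.175²) = 19.05. Taking the right-of-WG solution: M = (13.30, -8.719).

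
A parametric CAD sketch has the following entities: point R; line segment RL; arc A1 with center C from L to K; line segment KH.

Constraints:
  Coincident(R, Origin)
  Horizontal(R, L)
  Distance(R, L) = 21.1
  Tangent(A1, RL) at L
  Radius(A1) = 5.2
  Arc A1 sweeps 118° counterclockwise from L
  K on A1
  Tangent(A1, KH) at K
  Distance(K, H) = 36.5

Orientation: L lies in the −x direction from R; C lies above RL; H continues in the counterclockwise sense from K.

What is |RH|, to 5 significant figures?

52.168

R is at the origin; RL is horizontal with |RL| = 21.1 and L on the −x side, so L = (-21.100, 0.0000). Since A1 is tangent to RL there, CL ⟂ RL, so C = L + (0, 5.2) = (-21.100, 5.2000). On A1, L sits at bearing -90° from C; a 118° counterclockwise sweep puts K at bearing 28°, so K = C + 5.2·(cos 28°, sin 28°) = (-16.509, 7.6413). The tangent condition forces CK to be normal to KH, so KH runs along (−sin 28°, cos 28°); with |KH| = 36.5, H = (-33.644, 39.869). Then |RH| = |H − R| = 52.168.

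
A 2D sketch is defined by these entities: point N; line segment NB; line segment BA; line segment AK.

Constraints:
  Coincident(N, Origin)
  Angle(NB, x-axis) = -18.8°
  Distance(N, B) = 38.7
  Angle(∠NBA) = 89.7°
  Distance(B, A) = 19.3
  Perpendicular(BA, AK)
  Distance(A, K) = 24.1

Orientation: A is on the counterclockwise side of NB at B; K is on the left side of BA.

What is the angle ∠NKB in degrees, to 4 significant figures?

88.71°

N is at the origin; NB runs at -18.8° with length 38.7, so B = 38.7·(cos -18.8°, sin -18.8°) = (36.64, -12.47). ∠NBA = 89.7°, so BA runs at -18.8° + (180° − 89.7°) = 71.50° from the x-axis; with |BA| = 19.3, A = B + 19.3·(cos 71.50°, sin 71.50°) = (42.76, 5.831). The perpendicularity gives AK at right angles to BA; with |AK| = 24.1 on the left of BA, K = A + 24.1·(-0.9483, 0.3173) = (19.90, 13.48). Then cos ∠NKB = KN·KB / (|KN||KB|), giving 88.71°.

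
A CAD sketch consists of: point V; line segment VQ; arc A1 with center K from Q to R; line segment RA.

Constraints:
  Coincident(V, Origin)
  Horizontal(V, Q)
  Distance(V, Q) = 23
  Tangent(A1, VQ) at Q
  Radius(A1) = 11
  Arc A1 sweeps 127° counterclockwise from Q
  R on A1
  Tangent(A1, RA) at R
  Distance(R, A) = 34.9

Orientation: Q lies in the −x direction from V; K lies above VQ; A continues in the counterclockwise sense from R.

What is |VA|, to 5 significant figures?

57.532

V is at the origin; VQ is horizontal with |VQ| = 23.0 and Q on the −x side, so Q = (-23.000, 0.0000). The tangent condition forces KQ to be normal to VQ, so K = Q + (0, 11) = (-23.000, 11.000). On A1, Q sits at bearing -90° from K; a 127° counterclockwise sweep puts R at bearing 37°, so R = K + 11.0·(cos 37°, sin 37°) = (-14.215, 17.620). Tangency of A1 to RA means the radius KR is perpendicular to RA, so RA runs along (−sin 37°, cos 37°); with |RA| = 34.9, A = (-35.218, 45.492). Then |VA| = |A − V| = 57.532.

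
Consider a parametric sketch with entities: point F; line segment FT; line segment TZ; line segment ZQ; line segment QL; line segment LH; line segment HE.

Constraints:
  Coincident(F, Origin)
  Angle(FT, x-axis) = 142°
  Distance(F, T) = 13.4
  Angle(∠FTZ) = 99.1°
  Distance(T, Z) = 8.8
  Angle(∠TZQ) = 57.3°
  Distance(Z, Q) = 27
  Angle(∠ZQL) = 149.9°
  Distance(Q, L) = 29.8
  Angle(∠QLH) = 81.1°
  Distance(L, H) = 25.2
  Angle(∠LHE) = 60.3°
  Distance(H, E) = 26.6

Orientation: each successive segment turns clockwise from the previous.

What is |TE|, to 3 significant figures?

22.6

F is at the origin; FT runs at 142.0° with length 13.4, so T = (-10.6, 8.25). ∠FTZ = 99.1° gives TZ at 61.1° from the x-axis; with |TZ| = 8.8, Z = (-6.31, 16.0). ∠TZQ = 57.3° gives ZQ at -61.6° from the x-axis; with |ZQ| = 27.0, Q = (6.54, -7.80). ∠ZQL = 149.9° gives QL at -91.7° from the x-axis; with |QL| = 29.8, L = (5.65, -37.6). ∠QLH = 81.1° gives LH at 169° from the x-axis; with |LH| = 25.2, H = (-19.1, -32.9). ∠LHE = 60.3° gives HE at 49.7° from the x-axis; with |HE| = 26.6, E = (-1.91, -12.7). Then |TE| = |E − T| = 22.6.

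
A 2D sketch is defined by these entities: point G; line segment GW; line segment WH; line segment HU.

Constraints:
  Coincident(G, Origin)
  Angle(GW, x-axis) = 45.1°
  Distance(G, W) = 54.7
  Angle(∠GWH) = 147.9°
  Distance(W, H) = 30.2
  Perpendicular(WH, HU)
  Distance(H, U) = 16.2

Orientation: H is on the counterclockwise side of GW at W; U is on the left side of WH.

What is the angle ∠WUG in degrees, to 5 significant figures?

37.753°

G is at the origin; GW runs at 45.1° with length 54.7, so W = 54.7·(cos 45.1°, sin 45.1°) = (38.611, 38.746). ∠GWH = 147.9°, so WH runs at 45.1° + (180° − 147.9°) = 77.200° from the x-axis; with |WH| = 30.2, H = W + 30.2·(cos 77.200°, sin 77.200°) = (45.302, 68.196). The perpendicularity gives HU at right angles to WH; with |HU| = 16.2 on the left of WH, U = H + 16.2·(-0.97515, 0.22155) = (29.505, 71.785). Then cos ∠WUG = UW·UG / (|UW||UG|), giving 37.753°.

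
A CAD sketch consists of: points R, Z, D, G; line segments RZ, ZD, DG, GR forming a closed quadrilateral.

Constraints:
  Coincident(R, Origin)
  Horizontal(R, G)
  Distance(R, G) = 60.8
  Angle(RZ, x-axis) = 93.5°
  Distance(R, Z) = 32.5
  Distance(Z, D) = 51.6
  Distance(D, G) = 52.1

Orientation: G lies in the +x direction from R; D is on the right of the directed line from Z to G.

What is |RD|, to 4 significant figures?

20.88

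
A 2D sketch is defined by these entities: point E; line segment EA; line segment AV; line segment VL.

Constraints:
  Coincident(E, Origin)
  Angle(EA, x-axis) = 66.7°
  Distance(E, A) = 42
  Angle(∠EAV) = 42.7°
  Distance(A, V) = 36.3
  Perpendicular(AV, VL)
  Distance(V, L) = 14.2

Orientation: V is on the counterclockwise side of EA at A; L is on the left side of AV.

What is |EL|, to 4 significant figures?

15.28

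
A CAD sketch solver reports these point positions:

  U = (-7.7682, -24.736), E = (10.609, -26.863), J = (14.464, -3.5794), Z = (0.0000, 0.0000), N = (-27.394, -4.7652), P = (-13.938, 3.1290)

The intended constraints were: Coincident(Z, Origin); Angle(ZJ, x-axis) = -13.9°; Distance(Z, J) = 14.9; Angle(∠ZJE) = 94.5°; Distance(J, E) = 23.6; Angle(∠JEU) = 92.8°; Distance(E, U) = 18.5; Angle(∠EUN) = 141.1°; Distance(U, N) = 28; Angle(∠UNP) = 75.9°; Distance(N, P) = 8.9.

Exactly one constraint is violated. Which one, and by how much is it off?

Distance(N, P) = 8.9 — off by 6.70.

Z = (0.00, 0.00) ✓; ZJ at -13.90° ✓; |ZJ| = 14.90 ✓; ∠ZJE = 94.50° ✓; |JE| = 23.60 ✓; ∠JEU = 92.80° ✓; |EU| = 18.50 ✓; ∠EUN = 141.1° ✓; |UN| = 28.00 ✓; ∠UNP = 75.90° ✓; |NP| = 15.60 ✗.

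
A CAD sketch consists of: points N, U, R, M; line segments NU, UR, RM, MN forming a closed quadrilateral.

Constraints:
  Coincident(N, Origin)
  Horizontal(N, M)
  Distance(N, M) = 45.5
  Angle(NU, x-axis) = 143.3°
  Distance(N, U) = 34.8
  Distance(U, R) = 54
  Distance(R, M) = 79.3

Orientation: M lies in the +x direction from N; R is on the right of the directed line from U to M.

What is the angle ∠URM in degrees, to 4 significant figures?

66.73°

Checks: |UR| = 54.00 ✓; |RM| = 79.30 ✓.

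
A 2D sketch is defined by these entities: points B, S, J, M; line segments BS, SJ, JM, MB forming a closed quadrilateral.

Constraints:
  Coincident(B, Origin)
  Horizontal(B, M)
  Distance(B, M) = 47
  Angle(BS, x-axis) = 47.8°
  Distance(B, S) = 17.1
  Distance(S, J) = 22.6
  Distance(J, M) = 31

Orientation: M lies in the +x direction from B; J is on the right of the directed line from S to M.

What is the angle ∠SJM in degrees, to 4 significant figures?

87.95°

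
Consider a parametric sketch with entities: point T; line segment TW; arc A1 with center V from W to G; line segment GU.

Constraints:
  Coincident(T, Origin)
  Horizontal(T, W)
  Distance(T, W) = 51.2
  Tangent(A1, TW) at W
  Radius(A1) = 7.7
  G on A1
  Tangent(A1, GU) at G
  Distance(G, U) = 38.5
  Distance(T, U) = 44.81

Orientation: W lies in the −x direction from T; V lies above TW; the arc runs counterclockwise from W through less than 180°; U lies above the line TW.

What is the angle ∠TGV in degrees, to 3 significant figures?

155°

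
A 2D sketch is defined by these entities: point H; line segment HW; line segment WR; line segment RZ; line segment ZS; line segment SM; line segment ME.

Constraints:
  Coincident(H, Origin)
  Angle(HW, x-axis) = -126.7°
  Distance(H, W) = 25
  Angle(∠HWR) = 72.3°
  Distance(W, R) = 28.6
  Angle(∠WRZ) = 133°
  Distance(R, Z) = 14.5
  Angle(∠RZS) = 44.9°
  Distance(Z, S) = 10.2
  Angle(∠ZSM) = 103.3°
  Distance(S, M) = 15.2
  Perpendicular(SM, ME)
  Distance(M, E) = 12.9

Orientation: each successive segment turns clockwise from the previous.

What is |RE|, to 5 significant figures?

11.830

H is at the origin; HW runs at -126.7° with length 25.0, so W = (-14.941, -20.044). ∠HWR = 72.3° gives WR at 125.60° from the x-axis; with |WR| = 28.6, R = (-31.589, 3.2103). ∠WRZ = 133.0° gives RZ at 78.600° from the x-axis; with |RZ| = 14.5, Z = (-28.723, 17.424). ∠RZS = 44.9° gives ZS at -56.500° from the x-axis; with |ZS| = 10.2, S = (-23.094, 8.9186). ∠ZSM = 103.3° gives SM at -133.20° from the x-axis; with |SM| = 15.2, M = (-33.499, -2.1617). SM is perpendicular to ME, so ME runs at 136.80°; with |ME| = 12.9, E = (-42.902, 6.6689). Then |RE| = |E − R| = 11.830.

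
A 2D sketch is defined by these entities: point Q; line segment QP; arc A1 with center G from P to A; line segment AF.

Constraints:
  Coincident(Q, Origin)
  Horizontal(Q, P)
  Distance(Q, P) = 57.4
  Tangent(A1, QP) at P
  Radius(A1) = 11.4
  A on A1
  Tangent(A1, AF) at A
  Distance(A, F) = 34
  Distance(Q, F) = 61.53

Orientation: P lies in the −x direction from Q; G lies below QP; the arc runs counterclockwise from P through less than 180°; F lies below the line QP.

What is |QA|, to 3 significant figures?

68.5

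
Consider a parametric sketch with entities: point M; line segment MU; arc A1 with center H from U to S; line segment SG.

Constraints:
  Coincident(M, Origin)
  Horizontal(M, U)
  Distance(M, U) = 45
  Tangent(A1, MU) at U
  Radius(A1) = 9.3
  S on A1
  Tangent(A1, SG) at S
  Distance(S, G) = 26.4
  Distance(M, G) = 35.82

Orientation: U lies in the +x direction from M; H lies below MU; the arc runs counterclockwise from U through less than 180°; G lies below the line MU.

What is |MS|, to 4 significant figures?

37.31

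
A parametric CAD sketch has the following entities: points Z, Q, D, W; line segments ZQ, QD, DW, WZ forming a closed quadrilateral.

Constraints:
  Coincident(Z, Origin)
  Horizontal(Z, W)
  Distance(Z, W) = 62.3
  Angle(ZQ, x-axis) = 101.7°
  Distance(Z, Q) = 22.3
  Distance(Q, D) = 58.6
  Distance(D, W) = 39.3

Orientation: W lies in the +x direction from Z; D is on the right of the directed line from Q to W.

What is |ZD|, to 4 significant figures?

39.83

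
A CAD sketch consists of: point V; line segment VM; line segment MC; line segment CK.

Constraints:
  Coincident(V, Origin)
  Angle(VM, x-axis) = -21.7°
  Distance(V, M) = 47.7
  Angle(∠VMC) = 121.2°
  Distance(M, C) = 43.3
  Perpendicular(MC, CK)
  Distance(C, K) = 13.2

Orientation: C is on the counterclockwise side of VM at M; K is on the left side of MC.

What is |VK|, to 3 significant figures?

73.4

V is at the origin; VM runs at -21.7° with length 47.7, so M = 47.7·(cos -21.7°, sin -21.7°) = (44.3, -17.6). ∠VMC = 121.2°, so MC runs at -21.7° + (180° − 121.2°) = 37.1° from the x-axis; with |MC| = 43.3, C = M + 43.3·(cos 37.1°, sin 37.1°) = (78.9, 8.48). MC is perpendicular to CK; with |CK| = 13.2 on the left of MC, K = C + 13.2·(-0.603, 0.798) = (70.9, 19.0). Then |VK| = |K − V| = 73.4.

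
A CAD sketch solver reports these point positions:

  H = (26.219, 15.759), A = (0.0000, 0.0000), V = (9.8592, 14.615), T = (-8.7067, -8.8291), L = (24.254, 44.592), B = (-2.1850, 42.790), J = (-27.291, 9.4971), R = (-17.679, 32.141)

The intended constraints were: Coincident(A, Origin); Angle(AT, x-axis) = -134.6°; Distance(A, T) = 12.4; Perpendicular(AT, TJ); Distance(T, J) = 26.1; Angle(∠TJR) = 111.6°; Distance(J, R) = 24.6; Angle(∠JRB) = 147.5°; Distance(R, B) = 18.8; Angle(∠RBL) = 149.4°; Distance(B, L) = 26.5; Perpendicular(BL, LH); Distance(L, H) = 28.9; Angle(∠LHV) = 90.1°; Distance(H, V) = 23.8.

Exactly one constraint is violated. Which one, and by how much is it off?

Distance(H, V) = 23.8 — off by 7.40.

A = (0.00, 0.00) ✓; AT at -134.6° ✓; |AT| = 12.40 ✓; ∠(AT, TJ) = 90.00° ✓; |TJ| = 26.10 ✓; ∠TJR = 111.6° ✓; |JR| = 24.60 ✓; ∠JRB = 147.5° ✓; |RB| = 18.80 ✓; ∠RBL = 149.4° ✓; |BL| = 26.50 ✓; ∠(BL, LH) = 90.00° ✓; |LH| = 28.90 ✓; ∠LHV = 90.10° ✓; |HV| = 16.40 ✗.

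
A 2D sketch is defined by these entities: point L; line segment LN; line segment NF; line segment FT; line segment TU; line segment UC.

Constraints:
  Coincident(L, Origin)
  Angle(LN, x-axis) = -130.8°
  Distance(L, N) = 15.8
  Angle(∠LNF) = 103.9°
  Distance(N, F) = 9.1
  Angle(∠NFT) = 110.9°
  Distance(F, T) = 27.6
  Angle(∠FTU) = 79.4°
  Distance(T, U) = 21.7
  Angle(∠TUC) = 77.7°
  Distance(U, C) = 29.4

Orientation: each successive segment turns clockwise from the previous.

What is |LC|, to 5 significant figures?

15.248

L is at the origin; LN runs at -130.8° with length 15.8, so N = (-10.324, -11.961). ∠LNF = 103.9° gives NF at 153.10° from the x-axis; with |NF| = 9.1, F = (-18.439, -7.8434). ∠NFT = 110.9° gives FT at 84.000° from the x-axis; with |FT| = 27.6, T = (-15.554, 19.605). ∠FTU = 79.4° gives TU at -16.600° from the x-axis; with |TU| = 21.7, U = (5.2412, 13.406). ∠TUC = 77.7° gives UC at -118.90° from the x-axis; with |UC| = 29.4, C = (-8.9673, -12.333). Then |LC| = |C − L| = 15.248.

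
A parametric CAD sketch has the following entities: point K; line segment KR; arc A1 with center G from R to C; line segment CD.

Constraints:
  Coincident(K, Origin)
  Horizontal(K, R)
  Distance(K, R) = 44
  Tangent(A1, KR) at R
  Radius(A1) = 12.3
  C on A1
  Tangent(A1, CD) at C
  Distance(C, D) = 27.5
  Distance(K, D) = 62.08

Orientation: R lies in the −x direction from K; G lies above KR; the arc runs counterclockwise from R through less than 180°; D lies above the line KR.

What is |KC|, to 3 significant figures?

37.5

K is at the origin; K and R share the same y with |KR| = 44.0 and R on the −x side, so R = (-44.0, 0.00). Since A1 is tangent to KR there, GR ⟂ KR, so G = R + (0, 12.3) = (-44.0, 12.3). Since GC ⟂ CD (tangency), |GD| = √(12.3² + 27.5²) = 30.1 regardless of where C sits on A1. So D lies on both circle(K, 62.08) and circle(G, 30.1); the above-KR intersection is D = (-45.3, 42.4). C is the foot of the tangent from D: C = (-33.0, 17.8).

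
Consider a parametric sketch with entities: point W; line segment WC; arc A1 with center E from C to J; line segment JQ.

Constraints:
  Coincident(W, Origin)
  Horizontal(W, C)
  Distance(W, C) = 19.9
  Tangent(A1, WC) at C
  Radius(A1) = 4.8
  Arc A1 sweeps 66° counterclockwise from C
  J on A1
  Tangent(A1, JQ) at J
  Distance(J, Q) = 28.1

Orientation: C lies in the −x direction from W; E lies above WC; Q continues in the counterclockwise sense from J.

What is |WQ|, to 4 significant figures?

28.81

W is at the origin; W and C share the same y with |WC| = 19.9 and C on the −x side, so C = (-19.90, 0.000). The tangent condition forces EC to be normal to WC, so E = C + (0, 4.8) = (-19.90, 4.800). On A1, C sits at bearing -90° from E; a 66° counterclockwise sweep puts J at bearing -24°, so J = E + 4.8·(cos -24°, sin -24°) = (-15.51, 2.848). Since A1 is tangent to JQ there, EJ ⟂ JQ, so JQ runs along (−sin -24°, cos -24°); with |JQ| = 28.1, Q = (-4.086, 28.52). Then |WQ| = |Q − W| = 28.81.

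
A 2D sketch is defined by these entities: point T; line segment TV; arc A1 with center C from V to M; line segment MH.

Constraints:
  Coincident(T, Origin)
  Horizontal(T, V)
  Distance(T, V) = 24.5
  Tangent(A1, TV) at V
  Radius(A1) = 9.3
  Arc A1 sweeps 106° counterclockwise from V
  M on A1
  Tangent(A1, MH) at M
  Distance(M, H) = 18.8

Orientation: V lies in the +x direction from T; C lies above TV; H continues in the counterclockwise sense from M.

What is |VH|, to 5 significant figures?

30.170

T is at the origin; T and V share the same y with |TV| = 24.5 and V on the +x side, so V = (24.500, 0.0000). Since A1 is tangent to TV there, CV ⟂ TV, so C = V + (0, 9.3) = (24.500, 9.3000). On A1, V sits at bearing -90° from C; a 106° counterclockwise sweep puts M at bearing 16°, so M = C + 9.3·(cos 16°, sin 16°) = (33.440, 11.863). The tangent condition forces CM to be normal to MH, so MH runs along (−sin 16°, cos 16°); with |MH| = 18.8, H = (28.258, 29.935). Then |VH| = |H − V| = 30.170.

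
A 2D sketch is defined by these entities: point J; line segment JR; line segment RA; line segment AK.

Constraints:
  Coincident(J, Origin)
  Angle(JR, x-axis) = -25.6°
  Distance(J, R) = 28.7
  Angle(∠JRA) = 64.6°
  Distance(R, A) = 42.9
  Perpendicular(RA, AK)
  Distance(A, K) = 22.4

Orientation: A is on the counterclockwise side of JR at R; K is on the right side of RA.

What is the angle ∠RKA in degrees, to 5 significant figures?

62.429°

J is at the origin; JR runs at -25.6° with length 28.7, so R = 28.7·(cos -25.6°, sin -25.6°) = (25.883, -12.401). ∠JRA = 64.6°, so RA runs at -25.6° + (180° − 64.6°) = 89.800° from the x-axis; with |RA| = 42.9, A = R + 42.9·(cos 89.800°, sin 89.800°) = (26.032, 30.499). RA is perpendicular to AK; with |AK| = 22.4 on the right of RA, K = A + 22.4·(0.99999, -0.0034907) = (48.432, 30.421). Then cos ∠RKA = KR·KA / (|KR||KA|), giving 62.429°.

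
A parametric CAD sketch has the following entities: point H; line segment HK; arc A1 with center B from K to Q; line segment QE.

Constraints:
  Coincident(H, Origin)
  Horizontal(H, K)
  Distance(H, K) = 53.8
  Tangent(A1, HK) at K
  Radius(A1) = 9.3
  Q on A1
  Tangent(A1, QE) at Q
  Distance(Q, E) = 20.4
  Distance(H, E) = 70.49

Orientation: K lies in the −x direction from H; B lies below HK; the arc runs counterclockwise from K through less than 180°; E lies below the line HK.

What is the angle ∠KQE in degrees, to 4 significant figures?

136.5°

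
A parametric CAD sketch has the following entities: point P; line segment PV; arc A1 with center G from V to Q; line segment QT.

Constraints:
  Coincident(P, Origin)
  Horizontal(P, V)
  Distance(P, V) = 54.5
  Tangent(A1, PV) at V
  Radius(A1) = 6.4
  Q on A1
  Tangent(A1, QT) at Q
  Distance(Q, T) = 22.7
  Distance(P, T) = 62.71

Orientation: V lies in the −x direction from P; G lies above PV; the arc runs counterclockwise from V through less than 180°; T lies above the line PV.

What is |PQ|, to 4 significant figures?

49.09

Checks: ∠(GV, VP) = 90.00° ✓; |GQ| = 6.400 ✓; ∠(GQ, QT) = 90.00° ✓; |QT| = 22.70 ✓; |PT| = 62.71 ✓.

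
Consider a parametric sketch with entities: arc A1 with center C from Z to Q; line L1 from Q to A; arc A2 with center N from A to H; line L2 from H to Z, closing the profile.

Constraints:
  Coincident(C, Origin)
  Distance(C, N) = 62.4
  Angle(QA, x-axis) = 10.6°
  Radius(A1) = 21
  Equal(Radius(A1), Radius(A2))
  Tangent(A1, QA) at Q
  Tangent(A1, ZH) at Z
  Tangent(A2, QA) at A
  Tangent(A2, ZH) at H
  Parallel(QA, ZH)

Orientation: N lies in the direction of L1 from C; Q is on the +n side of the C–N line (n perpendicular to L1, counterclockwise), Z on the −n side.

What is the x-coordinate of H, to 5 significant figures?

65.198

The slot axis is L1's direction at 10.6°, so u = (cos 10.6°, sin 10.6°) = (0.98294, 0.18395) and n = (−sin 10.6°, cos 10.6°) = (-0.18395, 0.98294). C is at the origin and N lies 62.4 along u from C, so N = 62.4·u = (61.335, 11.479). Tangency of A1 to both parallel lines with radius 21.0 puts Q and Z at C ± 21.0·n: Q = (-3.8630, 20.642), Z = (3.8630, -20.642). Equal radii place A and H the same way about N: A = N + 21.0·n = (57.472, 32.120), H = N − 21.0·n = (65.198, -9.1631). So H.x = 65.198.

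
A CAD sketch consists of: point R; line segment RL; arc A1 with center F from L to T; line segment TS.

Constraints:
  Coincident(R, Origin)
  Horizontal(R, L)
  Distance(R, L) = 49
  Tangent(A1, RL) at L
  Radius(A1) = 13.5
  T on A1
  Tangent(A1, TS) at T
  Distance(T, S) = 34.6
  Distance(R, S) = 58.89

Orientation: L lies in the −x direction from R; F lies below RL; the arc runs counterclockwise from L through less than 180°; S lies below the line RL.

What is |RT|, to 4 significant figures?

62.99

Checks: ∠(FL, LR) = 90.00° ✓; |FT| = 13.50 ✓; ∠(FT, TS) = 90.00° ✓; |TS| = 34.60 ✓; |RS| = 58.89 ✓.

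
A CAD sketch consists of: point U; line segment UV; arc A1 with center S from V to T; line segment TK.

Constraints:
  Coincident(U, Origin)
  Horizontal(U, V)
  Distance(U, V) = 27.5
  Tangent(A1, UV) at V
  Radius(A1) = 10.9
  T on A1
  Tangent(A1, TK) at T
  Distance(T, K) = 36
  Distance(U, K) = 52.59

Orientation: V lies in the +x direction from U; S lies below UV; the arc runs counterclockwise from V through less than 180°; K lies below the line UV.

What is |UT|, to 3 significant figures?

20.8

U is at the origin; UV is horizontal with |UV| = 27.5 and V on the +x side, so V = (27.5, 0.00). The tangent condition forces SV to be normal to UV, so S = V + (0, -10.9) = (27.5, -10.9). Since ST ⟂ TK (tangency), |SK| = √(10.9² + 36.0²) = 37.6 regardless of where T sits on A1. So K lies on both circle(U, 52.59) and circle(S, 37.6); the below-UV intersection is K = (21.4, -48.0). T is the foot of the tangent from K: T = (16.7, -12.3).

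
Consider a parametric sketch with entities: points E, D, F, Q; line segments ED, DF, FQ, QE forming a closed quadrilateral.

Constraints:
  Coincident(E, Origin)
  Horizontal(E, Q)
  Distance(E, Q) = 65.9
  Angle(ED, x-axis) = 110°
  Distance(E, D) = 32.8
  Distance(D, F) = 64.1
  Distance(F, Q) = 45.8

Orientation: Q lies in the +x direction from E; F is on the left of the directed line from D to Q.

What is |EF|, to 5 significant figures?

67.508

Checks: |DF| = 64.10 ✓; |FQ| = 45.80 ✓.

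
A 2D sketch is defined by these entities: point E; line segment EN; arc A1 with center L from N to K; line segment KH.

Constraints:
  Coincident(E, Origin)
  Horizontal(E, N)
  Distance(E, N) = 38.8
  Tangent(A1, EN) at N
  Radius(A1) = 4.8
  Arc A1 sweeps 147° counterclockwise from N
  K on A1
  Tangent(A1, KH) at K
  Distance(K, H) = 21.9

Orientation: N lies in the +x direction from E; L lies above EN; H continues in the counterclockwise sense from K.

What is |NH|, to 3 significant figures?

26.1

E is at the origin; E and N share the same y with |EN| = 38.8 and N on the +x side, so N = (38.8, 0.00). The tangent condition forces LN to be normal to EN, so L = N + (0, 4.8) = (38.8, 4.80). On A1, N sits at bearing -90° from L; a 147° counterclockwise sweep puts K at bearing 57°, so K = L + 4.8·(cos 57°, sin 57°) = (41.4, 8.83). Since A1 is tangent to KH there, LK ⟂ KH, so KH runs along (−sin 57°, cos 57°); with |KH| = 21.9, H = (23.0, 20.8). Then |NH| = |H − N| = 26.1.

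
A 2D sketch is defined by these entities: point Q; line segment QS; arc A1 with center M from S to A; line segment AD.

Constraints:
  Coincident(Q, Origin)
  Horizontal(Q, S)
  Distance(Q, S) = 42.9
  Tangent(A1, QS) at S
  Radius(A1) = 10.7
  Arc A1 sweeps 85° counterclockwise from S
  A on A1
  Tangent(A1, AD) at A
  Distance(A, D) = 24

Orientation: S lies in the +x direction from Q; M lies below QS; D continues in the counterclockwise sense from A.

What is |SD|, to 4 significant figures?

36.01

Q is at the origin; QS is horizontal with |QS| = 42.9 and S on the +x side, so S = (42.90, 0.000). Since A1 is tangent to QS there, MS ⟂ QS, so M = S + (0, -10.7) = (42.90, -10.70). On A1, S sits at bearing 90° from M; an 85° counterclockwise sweep puts A at bearing 175°, so A = M + 10.7·(cos 175°, sin 175°) = (32.24, -9.767). A1 meets AD tangentially, so MA is at right angles to AD, so AD runs along (−sin 175°, cos 175°); with |AD| = 24.0, D = (30.15, -33.68). Then |SD| = |D − S| = 36.01.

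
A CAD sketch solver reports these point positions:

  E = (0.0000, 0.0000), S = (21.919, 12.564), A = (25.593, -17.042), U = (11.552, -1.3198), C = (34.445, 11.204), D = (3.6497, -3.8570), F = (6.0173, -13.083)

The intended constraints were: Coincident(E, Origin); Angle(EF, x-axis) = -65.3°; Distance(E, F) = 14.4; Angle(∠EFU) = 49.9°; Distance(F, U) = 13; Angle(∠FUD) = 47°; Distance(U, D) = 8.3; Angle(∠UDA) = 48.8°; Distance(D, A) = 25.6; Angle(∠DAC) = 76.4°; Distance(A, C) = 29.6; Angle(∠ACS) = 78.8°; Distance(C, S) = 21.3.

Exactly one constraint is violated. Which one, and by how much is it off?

Distance(C, S) = 21.3 — off by 8.70.

E = (0.00, 0.00) ✓; EF at -65.30° ✓; |EF| = 14.40 ✓; ∠EFU = 49.90° ✓; |FU| = 13.00 ✓; ∠FUD = 47.00° ✓; |UD| = 8.300 ✓; ∠UDA = 48.80° ✓; |DA| = 25.60 ✓; ∠DAC = 76.40° ✓; |AC| = 29.60 ✓; ∠ACS = 78.80° ✓; |CS| = 12.60 ✗.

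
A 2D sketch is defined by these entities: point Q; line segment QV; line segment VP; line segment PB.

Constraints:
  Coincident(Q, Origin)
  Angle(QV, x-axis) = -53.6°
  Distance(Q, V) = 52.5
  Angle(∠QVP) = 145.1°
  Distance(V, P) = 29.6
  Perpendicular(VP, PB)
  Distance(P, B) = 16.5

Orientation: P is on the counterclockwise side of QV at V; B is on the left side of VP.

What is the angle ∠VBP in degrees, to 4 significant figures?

60.86°

Q is at the origin; QV runs at -53.6° with length 52.5, so V = 52.5·(cos -53.6°, sin -53.6°) = (31.15, -42.26). ∠QVP = 145.1°, so VP runs at -53.6° + (180° − 145.1°) = -18.70° from the x-axis; with |VP| = 29.6, P = V + 29.6·(cos -18.70°, sin -18.70°) = (59.19, -51.75). VP is perpendicular to PB; with |PB| = 16.5 on the left of VP, B = P + 16.5·(0.3206, 0.9472) = (64.48, -36.12). Then cos ∠VBP = BV·BP / (|BV||BP|), giving 60.86°.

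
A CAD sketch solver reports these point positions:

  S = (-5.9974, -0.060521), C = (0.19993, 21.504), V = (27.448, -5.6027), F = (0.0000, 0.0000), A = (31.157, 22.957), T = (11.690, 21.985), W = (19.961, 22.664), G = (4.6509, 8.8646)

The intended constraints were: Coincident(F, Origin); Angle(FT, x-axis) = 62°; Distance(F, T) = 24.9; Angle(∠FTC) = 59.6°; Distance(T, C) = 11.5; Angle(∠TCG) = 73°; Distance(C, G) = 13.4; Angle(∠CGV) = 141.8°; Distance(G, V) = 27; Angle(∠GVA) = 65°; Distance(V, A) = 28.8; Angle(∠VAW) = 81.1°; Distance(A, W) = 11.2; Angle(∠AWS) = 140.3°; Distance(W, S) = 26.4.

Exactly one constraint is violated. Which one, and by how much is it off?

Distance(W, S) = 26.4 — off by 8.10.

F = (0.00, 0.00) ✓; FT at 62.00° ✓; |FT| = 24.90 ✓; ∠FTC = 59.60° ✓; |TC| = 11.50 ✓; ∠TCG = 73.00° ✓; |CG| = 13.40 ✓; ∠CGV = 141.8° ✓; |GV| = 27.00 ✓; ∠GVA = 65.00° ✓; |VA| = 28.80 ✓; ∠VAW = 81.10° ✓; |AW| = 11.20 ✓; ∠AWS = 140.3° ✓; |WS| = 34.50 ✗.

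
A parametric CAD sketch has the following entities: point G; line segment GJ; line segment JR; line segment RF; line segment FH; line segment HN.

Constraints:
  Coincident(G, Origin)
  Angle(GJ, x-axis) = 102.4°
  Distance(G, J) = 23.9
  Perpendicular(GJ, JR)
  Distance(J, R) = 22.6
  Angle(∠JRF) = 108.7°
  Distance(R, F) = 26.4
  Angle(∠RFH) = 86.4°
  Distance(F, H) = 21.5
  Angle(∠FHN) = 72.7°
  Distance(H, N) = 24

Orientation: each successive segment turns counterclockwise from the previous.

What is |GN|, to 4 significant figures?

20.60

∠RFH = 86.4° gives FH at -2.700° from the x-axis; with |FH| = 21.5, H = (-8.626, -8.764). ∠FHN = 72.7° gives HN at 104.6° from the x-axis; with |HN| = 24.0, N = (-14.68, 14.46). Then |GN| = |N − G| = 20.60.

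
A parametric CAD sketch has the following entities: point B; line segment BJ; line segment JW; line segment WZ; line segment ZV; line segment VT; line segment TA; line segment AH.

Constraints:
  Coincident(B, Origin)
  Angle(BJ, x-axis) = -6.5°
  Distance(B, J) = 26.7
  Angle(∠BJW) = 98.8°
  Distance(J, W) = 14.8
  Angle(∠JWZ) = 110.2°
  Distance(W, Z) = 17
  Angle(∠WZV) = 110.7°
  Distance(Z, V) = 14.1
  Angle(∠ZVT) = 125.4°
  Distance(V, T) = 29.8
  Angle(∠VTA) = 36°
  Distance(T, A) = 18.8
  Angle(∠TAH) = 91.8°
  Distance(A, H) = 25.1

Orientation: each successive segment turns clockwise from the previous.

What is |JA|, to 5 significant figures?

11.103

B is at the origin; BJ runs at -6.5° with length 26.7, so J = (26.528, -3.0225). ∠BJW = 98.8° gives JW at -87.700° from the x-axis; with |JW| = 14.8, W = (27.122, -17.811). ∠JWZ = 110.2° gives WZ at -157.50° from the x-axis; with |WZ| = 17.0, Z = (11.416, -24.316). ∠WZV = 110.7° gives ZV at 133.20° from the x-axis; with |ZV| = 14.1, V = (1.7643, -14.038). ∠ZVT = 125.4° gives VT at 78.600° from the x-axis; with |VT| = 29.8, T = (7.6544, 15.174). ∠VTA = 36.0° gives TA at -65.400° from the x-axis; with |TA| = 18.8, A = (15.481, -1.9193). Then |JA| = |A − J| = 11.103.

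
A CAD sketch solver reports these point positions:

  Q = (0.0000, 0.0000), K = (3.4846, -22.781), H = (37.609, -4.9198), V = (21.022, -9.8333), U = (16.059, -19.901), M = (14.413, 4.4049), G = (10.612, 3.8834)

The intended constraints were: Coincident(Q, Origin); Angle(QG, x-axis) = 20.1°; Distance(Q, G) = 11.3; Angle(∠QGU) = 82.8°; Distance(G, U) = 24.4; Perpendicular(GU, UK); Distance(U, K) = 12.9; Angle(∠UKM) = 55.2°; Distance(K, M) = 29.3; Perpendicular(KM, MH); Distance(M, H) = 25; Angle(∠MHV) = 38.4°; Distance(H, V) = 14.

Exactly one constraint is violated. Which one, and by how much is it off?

Distance(H, V) = 14 — off by 3.30.

Q = (0.00, 0.00) ✓; QG at 20.10° ✓; |QG| = 11.30 ✓; ∠QGU = 82.80° ✓; |GU| = 24.40 ✓; ∠(GU, UK) = 90.00° ✓; |UK| = 12.90 ✓; ∠UKM = 55.20° ✓; |KM| = 29.30 ✓; ∠(KM, MH) = 90.00° ✓; |MH| = 25.00 ✓; ∠MHV = 38.40° ✓; |HV| = 17.30 ✗.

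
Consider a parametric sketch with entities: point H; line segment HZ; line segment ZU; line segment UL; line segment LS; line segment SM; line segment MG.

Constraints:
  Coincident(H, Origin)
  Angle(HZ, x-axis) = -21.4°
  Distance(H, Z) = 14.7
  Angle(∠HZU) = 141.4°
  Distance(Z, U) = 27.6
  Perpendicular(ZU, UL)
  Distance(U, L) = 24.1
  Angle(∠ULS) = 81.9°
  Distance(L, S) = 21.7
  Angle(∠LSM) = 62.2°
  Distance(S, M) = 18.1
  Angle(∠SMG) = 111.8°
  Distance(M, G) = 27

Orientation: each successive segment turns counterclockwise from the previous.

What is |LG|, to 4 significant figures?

18.94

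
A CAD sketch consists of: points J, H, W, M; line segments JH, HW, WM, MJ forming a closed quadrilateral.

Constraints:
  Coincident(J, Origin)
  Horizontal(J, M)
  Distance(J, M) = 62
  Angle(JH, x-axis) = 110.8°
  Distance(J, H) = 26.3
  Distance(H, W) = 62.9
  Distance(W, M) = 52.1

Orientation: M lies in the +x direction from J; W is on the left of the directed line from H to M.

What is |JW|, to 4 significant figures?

69.54

J is at the origin; J and M share the same y with |JM| = 62.0 and M in +x, so M = (62.0, 0). JH runs at 110.8° with |JH| = 26.3, so H = (-9.339, 24.59). W is determined by |HW| = 62.9 and |WM| = 52.1 together: it lies at the intersection of circle(H, 62.9) and circle(M, 52.1). With |HM| = 75.46, the foot of the radical line on HM is 45.96 from H and the perpendicular offset is √(62.9² − 45.96²) = 42.94. Taking the left-of-HM solution: W = (48.10, 50.21).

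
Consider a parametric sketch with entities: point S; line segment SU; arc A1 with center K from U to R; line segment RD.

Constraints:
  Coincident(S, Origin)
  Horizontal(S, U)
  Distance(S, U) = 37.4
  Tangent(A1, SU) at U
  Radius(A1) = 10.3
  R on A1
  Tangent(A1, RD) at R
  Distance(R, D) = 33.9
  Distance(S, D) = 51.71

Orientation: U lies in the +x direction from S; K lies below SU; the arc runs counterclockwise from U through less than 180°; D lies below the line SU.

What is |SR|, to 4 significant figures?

28.97

Checks: |SU| = 37.40 ✓; |KU| = 10.30 ✓; |KR| = 10.30 ✓; ∠(KR, RD) = 90.00° ✓; |RD| = 33.90 ✓; |SD| = 51.71 ✓.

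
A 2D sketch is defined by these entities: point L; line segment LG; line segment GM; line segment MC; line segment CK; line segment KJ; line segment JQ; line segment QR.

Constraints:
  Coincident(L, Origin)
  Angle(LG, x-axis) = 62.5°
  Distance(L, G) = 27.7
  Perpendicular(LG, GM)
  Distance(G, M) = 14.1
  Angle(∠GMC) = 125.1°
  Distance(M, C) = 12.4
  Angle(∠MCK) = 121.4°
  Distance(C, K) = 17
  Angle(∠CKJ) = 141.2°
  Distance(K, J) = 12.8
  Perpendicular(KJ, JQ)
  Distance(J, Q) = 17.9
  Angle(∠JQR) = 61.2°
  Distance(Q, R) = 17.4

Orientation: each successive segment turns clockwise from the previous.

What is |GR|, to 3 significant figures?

20.3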